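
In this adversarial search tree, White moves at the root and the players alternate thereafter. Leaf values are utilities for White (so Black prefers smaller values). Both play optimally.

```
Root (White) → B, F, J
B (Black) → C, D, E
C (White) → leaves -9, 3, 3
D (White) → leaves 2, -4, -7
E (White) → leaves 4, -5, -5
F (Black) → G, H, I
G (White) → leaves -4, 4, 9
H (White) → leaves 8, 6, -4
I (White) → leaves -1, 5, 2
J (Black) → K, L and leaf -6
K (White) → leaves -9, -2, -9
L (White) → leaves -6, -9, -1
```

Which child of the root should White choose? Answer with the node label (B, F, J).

F

C (White): max(-9, 3, 3) = 3
D (White): max(2, -4, -7) = 2
E (White): max(4, -5, -5) = 4
B (Black): min(3, 2, 4) = 2
G (White): max(-4, 4, 9) = 9
H (White): max(8, 6, -4) = 8
I (White): max(-1, 5, 2) = 5
F (Black): min(9, 8, 5) = 5
K (White): max(-9, -2, -9) = -2
L (White): max(-6, -9, -1) = -1
J (Black): min(-2, -1, -6) = -6
Root (White): max(2, 5, -6) = 5
White picks the child with the highest value: F (value 5).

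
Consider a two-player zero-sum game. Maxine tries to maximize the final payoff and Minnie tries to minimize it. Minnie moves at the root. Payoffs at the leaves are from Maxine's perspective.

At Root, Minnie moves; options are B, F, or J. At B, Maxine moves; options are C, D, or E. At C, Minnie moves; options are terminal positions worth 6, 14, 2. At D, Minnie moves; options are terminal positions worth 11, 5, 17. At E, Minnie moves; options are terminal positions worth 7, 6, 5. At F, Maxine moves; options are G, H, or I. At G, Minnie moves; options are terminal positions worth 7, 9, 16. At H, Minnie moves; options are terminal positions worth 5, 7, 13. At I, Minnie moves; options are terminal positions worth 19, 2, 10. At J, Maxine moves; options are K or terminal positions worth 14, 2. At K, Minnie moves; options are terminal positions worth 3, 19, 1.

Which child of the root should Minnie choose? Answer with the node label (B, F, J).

B

C (Minnie): min(6, 14, 2) = 2
D (Minnie): min(11, 5, 17) = 5
E (Minnie): min(7, 6, 5) = 5
B (Maxine): max(2, 5, 5) = 5
G (Minnie): min(7, 9, 16) = 7
H (Minnie): min(5, 7, 13) = 5
I (Minnie): min(19, 2, 10) = 2
F (Maxine): max(7, 5, 2) = 7
K (Minnie): min(3, 19, 1) = 1
J (Maxine): max(1, 14, 2) = 14
Root (Minnie): min(5, 7, 14) = 5
Minnie picks the child with the lowest value: B (value 5).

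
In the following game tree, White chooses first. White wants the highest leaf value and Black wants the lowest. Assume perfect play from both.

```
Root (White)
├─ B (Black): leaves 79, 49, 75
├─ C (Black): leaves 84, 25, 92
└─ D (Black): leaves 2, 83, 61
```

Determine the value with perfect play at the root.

B (Black): min(79, 49, 75) = 49
C (Black): min(84, 25, 92) = 25
D (Black): min(2, 83, 61) = 2
Root (White): max(49, 25, 2) = 49

49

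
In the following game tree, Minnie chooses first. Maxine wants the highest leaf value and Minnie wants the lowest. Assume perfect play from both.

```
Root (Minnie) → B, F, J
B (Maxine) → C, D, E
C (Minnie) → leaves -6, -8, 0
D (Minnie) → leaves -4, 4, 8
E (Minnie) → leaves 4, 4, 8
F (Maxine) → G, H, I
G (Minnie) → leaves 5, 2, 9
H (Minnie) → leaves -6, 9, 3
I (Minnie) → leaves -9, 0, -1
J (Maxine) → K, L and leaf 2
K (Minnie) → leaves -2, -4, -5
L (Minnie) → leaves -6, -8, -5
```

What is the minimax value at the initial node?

2

C (Minnie): min(-6, -8, 0) = -8
D (Minnie): min(-4, 4, 8) = -4
E (Minnie): min(4, 4, 8) = 4
B (Maxine): max(-8, -4, 4) = 4
G (Minnie): min(5, 2, 9) = 2
H (Minnie): min(-6, 9, 3) = -6
I (Minnie): min(-9, 0, -1) = -9
F (Maxine): max(2, -6, -9) = 2
K (Minnie): min(-2, -4, -5) = -5
L (Minnie): min(-6, -8, -5) = -8
J (Maxine): max(-5, -8, 2) = 2
Root (Minnie): min(4, 2, 2) = 2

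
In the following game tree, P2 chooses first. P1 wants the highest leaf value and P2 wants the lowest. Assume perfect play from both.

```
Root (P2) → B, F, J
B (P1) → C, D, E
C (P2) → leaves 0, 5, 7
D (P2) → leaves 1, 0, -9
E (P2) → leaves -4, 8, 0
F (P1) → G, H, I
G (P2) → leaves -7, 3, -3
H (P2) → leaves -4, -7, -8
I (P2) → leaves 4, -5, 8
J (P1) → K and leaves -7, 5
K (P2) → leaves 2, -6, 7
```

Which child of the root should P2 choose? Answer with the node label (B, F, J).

C (P2): min(0, 5, 7) = 0
D (P2): min(1, 0, -9) = -9
E (P2): min(-4, 8, 0) = -4
B (P1): max(0, -9, -4) = 0
G (P2): min(-7, 3, -3) = -7
H (P2): min(-4, -7, -8) = -8
I (P2): min(4, -5, 8) = -5
F (P1): max(-7, -8, -5) = -5
K (P2): min(2, -6, 7) = -6
J (P1): max(-6, -7, 5) = 5
Root (P2): min(0, -5, 5) = -5
P2 picks the child with the lowest value: F (value -5).

F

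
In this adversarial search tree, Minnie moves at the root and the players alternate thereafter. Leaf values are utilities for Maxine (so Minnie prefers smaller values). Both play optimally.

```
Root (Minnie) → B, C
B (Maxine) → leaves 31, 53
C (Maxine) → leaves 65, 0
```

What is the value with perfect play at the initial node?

53

B (Maxine): max(31, 53) = 53
C (Maxine): max(65, 0) = 65
Root (Minnie): min(53, 65) = 53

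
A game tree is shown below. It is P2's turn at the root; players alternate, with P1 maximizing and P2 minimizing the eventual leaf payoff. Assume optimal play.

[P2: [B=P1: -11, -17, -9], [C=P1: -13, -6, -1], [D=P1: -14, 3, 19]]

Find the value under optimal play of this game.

B (P1): max(-11, -17, -9) = -9
C (P1): max(-13, -6, -1) = -1
D (P1): max(-14, 3, 19) = 19
Root (P2): min(-9, -1, 19) = -9

-9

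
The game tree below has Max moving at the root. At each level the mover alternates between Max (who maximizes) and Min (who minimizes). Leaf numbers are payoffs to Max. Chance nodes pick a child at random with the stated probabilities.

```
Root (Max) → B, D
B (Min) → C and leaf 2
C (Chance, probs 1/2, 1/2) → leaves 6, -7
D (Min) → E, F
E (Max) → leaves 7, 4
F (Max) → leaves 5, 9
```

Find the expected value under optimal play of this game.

7

C (Chance): 1/2·6 + 1/2·-7 = -0.5
B (Min): min(-0.5, 2) = -0.5
E (Max): max(7, 4) = 7
F (Max): max(5, 9) = 9
D (Min): min(7, 9) = 7
Root (Max): max(-0.5, 7) = 7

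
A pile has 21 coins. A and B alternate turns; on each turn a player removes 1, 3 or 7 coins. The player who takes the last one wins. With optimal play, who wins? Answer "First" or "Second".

Positions where the player to move wins (W) vs loses (L):
i:   0  1  2  3  4  5  6  7  8  9 10 11 12 13 14 15 16 17 18 19 20 21
     L  W  L  W  L  W  L  W  L  W  L  W  L  W  L  W  L  W  L  W  L  W
Position 21 is W, so the first player wins.

First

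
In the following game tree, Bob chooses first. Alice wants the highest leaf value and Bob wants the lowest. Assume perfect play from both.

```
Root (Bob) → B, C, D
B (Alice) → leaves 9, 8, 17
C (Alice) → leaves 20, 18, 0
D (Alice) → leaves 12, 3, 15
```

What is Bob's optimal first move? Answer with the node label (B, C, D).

B (Alice): max(9, 8, 17) = 17
C (Alice): max(20, 18, 0) = 20
D (Alice): max(12, 3, 15) = 15
Root (Bob): min(17, 20, 15) = 15
Bob picks the child with the lowest value: D (value 15).

D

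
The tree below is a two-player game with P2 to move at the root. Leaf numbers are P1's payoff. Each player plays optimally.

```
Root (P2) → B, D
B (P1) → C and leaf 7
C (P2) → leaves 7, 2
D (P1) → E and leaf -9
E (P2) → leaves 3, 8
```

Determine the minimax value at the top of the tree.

3

C (P2): min(7, 2) = 2
B (P1): max(2, 7) = 7
E (P2): min(3, 8) = 3
D (P1): max(3, -9) = 3
Root (P2): min(7, 3) = 3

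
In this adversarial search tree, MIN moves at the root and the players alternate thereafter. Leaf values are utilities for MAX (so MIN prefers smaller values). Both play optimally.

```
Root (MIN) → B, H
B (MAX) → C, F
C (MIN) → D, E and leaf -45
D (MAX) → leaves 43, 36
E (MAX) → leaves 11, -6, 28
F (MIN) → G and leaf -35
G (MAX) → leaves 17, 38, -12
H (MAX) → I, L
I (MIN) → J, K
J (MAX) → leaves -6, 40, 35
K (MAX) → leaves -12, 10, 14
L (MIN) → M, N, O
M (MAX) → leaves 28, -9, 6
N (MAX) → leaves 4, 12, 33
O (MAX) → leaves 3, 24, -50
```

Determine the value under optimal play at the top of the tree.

D (MAX): max(43, 36) = 43
E (MAX): max(11, -6, 28) = 28
C (MIN): min(43, 28, -45) = -45
G (MAX): max(17, 38, -12) = 38
F (MIN): min(38, -35) = -35
B (MAX): max(-45, -35) = -35
J (MAX): max(-6, 40, 35) = 40
K (MAX): max(-12, 10, 14) = 14
I (MIN): min(40, 14) = 14
M (MAX): max(28, -9, 6) = 28
N (MAX): max(4, 12, 33) = 33
O (MAX): max(3, 24, -50) = 24
L (MIN): min(28, 33, 24) = 24
H (MAX): max(14, 24) = 24
Root (MIN): min(-35, 24) = -35

-35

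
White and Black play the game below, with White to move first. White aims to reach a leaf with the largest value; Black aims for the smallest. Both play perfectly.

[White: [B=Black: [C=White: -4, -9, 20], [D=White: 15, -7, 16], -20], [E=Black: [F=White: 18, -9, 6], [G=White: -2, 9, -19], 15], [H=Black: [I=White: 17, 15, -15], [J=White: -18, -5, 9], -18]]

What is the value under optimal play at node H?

I: max(17, 15, -15) = 17
J: max(-18, -5, 9) = 9
H: min(17, 9, -18) = -18

-18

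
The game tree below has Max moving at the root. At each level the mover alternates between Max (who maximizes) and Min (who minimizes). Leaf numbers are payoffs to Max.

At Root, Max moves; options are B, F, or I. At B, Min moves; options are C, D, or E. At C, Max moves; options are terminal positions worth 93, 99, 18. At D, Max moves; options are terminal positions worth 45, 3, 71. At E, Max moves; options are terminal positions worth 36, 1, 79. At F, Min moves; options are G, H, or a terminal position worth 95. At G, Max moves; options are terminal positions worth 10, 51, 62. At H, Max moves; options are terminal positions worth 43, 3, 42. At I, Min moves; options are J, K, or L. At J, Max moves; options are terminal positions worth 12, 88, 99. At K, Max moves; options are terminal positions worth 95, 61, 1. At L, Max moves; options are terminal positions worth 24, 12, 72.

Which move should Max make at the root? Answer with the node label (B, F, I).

I

C (Max): max(93, 99, 18) = 99
D (Max): max(45, 3, 71) = 71
E (Max): max(36, 1, 79) = 79
B (Min): min(99, 71, 79) = 71
G (Max): max(10, 51, 62) = 62
H (Max): max(43, 3, 42) = 43
F (Min): min(62, 43, 95) = 43
J (Max): max(12, 88, 99) = 99
K (Max): max(95, 61, 1) = 95
L (Max): max(24, 12, 72) = 72
I (Min): min(99, 95, 72) = 72
Root (Max): max(71, 43, 72) = 72
Max picks the child with the highest value: I (value 72).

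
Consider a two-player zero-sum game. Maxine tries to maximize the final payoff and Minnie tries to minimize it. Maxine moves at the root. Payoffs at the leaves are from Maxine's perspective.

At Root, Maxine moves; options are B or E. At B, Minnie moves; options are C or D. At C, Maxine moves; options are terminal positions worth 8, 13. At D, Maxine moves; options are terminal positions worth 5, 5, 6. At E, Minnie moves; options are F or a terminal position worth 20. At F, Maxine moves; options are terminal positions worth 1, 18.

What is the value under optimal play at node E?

F: max(1, 18) = 18
E: min(18, 20) = 18

18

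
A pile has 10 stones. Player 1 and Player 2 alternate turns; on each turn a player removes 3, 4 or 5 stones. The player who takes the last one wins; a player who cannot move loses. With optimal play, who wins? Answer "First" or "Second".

i:   0  1  2  3  4  5  6  7  8  9 10
     L  L  L  W  W  W  W  W  L  L  L
Position 10 is L, so the second player wins.

Second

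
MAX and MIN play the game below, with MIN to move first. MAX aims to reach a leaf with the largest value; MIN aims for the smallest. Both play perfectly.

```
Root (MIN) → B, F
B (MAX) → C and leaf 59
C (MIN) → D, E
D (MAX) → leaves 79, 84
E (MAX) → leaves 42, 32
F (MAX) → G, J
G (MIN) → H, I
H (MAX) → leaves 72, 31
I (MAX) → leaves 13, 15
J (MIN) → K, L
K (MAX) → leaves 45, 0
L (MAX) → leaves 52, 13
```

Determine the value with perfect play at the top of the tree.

45

D (MAX): max(79, 84) = 84
E (MAX): max(42, 32) = 42
C (MIN): min(84, 42) = 42
B (MAX): max(42, 59) = 59
H (MAX): max(72, 31) = 72
I (MAX): max(13, 15) = 15
G (MIN): min(72, 15) = 15
K (MAX): max(45, 0) = 45
L (MAX): max(52, 13) = 52
J (MIN): min(45, 52) = 45
F (MAX): max(15, 45) = 45
Root (MIN): min(59, 45) = 45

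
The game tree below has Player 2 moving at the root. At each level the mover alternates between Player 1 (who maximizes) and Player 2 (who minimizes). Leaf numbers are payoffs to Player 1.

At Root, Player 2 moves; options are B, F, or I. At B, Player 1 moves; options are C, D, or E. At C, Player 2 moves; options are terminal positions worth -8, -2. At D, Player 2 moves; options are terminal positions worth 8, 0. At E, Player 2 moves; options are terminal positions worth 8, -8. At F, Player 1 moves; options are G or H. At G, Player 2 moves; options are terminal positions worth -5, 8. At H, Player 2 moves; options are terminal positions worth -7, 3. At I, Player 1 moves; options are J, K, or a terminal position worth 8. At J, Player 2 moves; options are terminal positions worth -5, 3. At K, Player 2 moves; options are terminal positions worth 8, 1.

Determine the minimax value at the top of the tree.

C (Player 2): min(-8, -2) = -8
D (Player 2): min(8, 0) = 0
E (Player 2): min(8, -8) = -8
B (Player 1): max(-8, 0, -8) = 0
G (Player 2): min(-5, 8) = -5
H (Player 2): min(-7, 3) = -7
F (Player 1): max(-5, -7) = -5
J (Player 2): min(-5, 3) = -5
K (Player 2): min(8, 1) = 1
I (Player 1): max(-5, 1, 8) = 8
Root (Player 2): min(0, -5, 8) = -5

-5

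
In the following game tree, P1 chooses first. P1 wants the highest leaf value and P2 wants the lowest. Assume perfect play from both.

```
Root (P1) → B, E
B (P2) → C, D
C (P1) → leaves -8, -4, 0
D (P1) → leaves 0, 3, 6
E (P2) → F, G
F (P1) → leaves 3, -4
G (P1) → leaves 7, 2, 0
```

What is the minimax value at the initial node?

C (P1): max(-8, -4, 0) = 0
D (P1): max(0, 3, 6) = 6
B (P2): min(0, 6) = 0
F (P1): max(3, -4) = 3
G (P1): max(7, 2, 0) = 7
E (P2): min(3, 7) = 3
Root (P1): max(0, 3) = 3

3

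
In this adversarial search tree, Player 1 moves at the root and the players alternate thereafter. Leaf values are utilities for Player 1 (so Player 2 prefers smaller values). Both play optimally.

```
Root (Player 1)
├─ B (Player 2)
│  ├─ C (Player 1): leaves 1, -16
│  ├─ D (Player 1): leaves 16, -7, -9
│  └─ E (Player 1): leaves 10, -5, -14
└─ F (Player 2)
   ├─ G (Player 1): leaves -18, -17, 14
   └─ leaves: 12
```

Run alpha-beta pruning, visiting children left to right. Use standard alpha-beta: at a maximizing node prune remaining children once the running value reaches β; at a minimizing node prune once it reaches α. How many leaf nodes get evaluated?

C [α=-∞,β=+∞]: v=1
D [α=-∞,β=1]: v=16 after child 1 ≥ β → β-cutoff, skip 2
E [α=-∞,β=1]: v=10 after child 1 ≥ β → β-cutoff, skip 2
B [α=-∞,β=+∞]: v=1
G [α=1,β=+∞]: v=14
F [α=1,β=+∞]: v=12
Root [α=-∞,β=+∞]: v=12
Leaves evaluated: 8 of 12.

8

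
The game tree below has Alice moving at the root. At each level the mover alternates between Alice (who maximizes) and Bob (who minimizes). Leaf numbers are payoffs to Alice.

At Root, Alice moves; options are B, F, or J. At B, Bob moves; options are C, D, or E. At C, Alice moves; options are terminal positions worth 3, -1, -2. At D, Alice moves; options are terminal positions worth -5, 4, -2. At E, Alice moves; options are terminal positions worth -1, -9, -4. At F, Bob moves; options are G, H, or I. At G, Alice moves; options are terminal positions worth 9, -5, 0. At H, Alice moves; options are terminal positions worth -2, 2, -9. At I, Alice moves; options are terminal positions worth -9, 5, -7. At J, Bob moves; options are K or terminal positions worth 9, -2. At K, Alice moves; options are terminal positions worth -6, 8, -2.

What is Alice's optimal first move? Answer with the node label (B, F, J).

F

C (Alice): max(3, -1, -2) = 3
D (Alice): max(-5, 4, -2) = 4
E (Alice): max(-1, -9, -4) = -1
B (Bob): min(3, 4, -1) = -1
G (Alice): max(9, -5, 0) = 9
H (Alice): max(-2, 2, -9) = 2
I (Alice): max(-9, 5, -7) = 5
F (Bob): min(9, 2, 5) = 2
K (Alice): max(-6, 8, -2) = 8
J (Bob): min(8, 9, -2) = -2
Root (Alice): max(-1, 2, -2) = 2
Alice picks the child with the highest value: F (value 2).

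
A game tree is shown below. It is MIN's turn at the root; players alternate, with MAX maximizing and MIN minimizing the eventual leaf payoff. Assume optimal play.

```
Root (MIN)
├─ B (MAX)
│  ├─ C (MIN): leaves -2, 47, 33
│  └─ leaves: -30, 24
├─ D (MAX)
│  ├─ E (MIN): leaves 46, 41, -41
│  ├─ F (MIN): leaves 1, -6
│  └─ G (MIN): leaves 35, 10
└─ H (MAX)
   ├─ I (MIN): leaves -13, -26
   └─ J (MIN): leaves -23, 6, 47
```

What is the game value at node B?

24

C: min(-2, 47, 33) = -2
B: max(-2, -30, 24) = 24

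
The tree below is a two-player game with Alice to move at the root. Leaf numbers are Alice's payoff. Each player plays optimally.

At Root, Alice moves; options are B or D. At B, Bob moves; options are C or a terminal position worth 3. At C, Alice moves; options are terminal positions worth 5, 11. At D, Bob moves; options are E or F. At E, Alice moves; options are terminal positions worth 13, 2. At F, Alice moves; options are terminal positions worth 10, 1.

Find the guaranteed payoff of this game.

10

C (Alice): max(5, 11) = 11
B (Bob): min(11, 3) = 3
E (Alice): max(13, 2) = 13
F (Alice): max(10, 1) = 10
D (Bob): min(13, 10) = 10
Root (Alice): max(3, 10) = 10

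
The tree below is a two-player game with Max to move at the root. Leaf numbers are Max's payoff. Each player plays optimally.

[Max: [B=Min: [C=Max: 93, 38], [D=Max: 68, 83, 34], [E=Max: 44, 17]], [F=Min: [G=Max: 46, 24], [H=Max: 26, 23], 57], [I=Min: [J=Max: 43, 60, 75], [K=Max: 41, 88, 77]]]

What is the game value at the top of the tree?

C (Max): max(93, 38) = 93
D (Max): max(68, 83, 34) = 83
E (Max): max(44, 17) = 44
B (Min): min(93, 83, 44) = 44
G (Max): max(46, 24) = 46
H (Max): max(26, 23) = 26
F (Min): min(46, 26, 57) = 26
J (Max): max(43, 60, 75) = 75
K (Max): max(41, 88, 77) = 88
I (Min): min(75, 88) = 75
Root (Max): max(44, 26, 75) = 75

75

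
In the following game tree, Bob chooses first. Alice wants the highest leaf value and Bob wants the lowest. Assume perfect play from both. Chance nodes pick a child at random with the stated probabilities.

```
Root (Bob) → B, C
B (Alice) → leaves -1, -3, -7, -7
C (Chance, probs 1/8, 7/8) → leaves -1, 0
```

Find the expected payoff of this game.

-1

B (Alice): max(-1, -3, -7, -7) = -1
C (Chance): 1/8·-1 + 7/8·0 = -0.12
Root (Bob): min(-1, -0.12) = -1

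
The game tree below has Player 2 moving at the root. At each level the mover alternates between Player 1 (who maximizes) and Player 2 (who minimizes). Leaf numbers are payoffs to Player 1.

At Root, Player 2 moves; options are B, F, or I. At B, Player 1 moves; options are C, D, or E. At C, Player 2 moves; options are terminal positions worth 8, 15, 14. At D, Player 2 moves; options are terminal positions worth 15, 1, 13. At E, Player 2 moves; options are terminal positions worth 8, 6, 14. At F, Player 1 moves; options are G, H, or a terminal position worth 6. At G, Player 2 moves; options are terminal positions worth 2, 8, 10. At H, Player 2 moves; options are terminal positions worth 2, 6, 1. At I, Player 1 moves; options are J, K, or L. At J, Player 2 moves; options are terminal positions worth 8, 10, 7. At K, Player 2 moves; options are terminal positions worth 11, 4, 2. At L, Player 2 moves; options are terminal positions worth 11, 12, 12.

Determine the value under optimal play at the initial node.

6

C (Player 2): min(8, 15, 14) = 8
D (Player 2): min(15, 1, 13) = 1
E (Player 2): min(8, 6, 14) = 6
B (Player 1): max(8, 1, 6) = 8
G (Player 2): min(2, 8, 10) = 2
H (Player 2): min(2, 6, 1) = 1
F (Player 1): max(2, 1, 6) = 6
J (Player 2): min(8, 10, 7) = 7
K (Player 2): min(11, 4, 2) = 2
L (Player 2): min(11, 12, 12) = 11
I (Player 1): max(7, 2, 11) = 11
Root (Player 2): min(8, 6, 11) = 6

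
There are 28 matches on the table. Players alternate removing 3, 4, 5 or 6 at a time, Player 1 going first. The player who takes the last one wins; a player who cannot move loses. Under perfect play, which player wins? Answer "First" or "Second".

Second

Positions where the player to move wins (W) vs loses (L):
i:   0  1  2  3  4  5  6  7  8  9 10 11 12 13 14 15 16 17 18 19 20 21 22 23 24 25 26 27 28
     L  L  L  W  W  W  W  W  W  L  L  L  W  W  W  W  W  W  L  L  L  W  W  W  W  W  W  L  L
Position 28 is L, so the second player wins.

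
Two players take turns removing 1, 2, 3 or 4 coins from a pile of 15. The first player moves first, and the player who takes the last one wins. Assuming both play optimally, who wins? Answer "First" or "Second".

Second

i:   0  1  2  3  4  5  6  7  8  9 10 11 12 13 14 15
     L  W  W  W  W  L  W  W  W  W  L  W  W  W  W  L
Position 15 is L, so the second player wins.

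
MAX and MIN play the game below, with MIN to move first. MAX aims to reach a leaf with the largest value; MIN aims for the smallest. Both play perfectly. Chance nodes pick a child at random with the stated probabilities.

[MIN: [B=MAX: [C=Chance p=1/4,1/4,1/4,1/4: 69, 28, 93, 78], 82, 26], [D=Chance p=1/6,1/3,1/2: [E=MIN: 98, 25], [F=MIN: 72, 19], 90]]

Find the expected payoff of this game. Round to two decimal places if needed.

C (Chance): 1/4·69 + 1/4·28 + 1/4·93 + 1/4·78 = 67
B (MAX): max(67, 82, 26) = 82
E (MIN): min(98, 25) = 25
F (MIN): min(72, 19) = 19
D (Chance): 1/6·25 + 1/3·19 + 1/2·90 = 55.5
Root (MIN): min(82, 55.5) = 55.5

55.5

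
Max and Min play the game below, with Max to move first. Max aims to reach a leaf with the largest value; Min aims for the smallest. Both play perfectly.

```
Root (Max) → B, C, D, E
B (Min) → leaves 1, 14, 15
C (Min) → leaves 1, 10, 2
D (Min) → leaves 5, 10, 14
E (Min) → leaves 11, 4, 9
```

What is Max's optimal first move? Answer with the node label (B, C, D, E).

D

B (Min): min(1, 14, 15) = 1
C (Min): min(1, 10, 2) = 1
D (Min): min(5, 10, 14) = 5
E (Min): min(11, 4, 9) = 4
Root (Max): max(1, 1, 5, 4) = 5
Max picks the child with the highest value: D (value 5).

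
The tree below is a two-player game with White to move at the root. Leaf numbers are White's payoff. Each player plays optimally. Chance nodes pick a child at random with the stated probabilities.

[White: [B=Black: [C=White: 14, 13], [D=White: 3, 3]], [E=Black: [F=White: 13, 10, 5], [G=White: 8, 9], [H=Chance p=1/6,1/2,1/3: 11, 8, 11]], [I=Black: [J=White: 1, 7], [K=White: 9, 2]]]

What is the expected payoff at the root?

C (White): max(14, 13) = 14
D (White): max(3, 3) = 3
B (Black): min(14, 3) = 3
F (White): max(13, 10, 5) = 13
G (White): max(8, 9) = 9
H (Chance): 1/6·11 + 1/2·8 + 1/3·11 = 9.5
E (Black): min(13, 9, 9.5) = 9
J (White): max(1, 7) = 7
K (White): max(9, 2) = 9
I (Black): min(7, 9) = 7
Root (White): max(3, 9, 7) = 9

9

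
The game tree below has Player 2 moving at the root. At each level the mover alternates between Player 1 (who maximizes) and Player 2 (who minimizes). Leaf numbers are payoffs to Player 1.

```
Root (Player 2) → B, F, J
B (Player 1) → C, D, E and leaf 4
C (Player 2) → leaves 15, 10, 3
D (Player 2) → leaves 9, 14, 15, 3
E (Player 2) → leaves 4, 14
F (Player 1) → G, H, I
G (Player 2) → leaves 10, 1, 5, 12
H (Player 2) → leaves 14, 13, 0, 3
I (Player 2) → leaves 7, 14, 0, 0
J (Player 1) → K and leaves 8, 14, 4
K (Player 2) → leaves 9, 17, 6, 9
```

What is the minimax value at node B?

4

C: min(15, 10, 3) = 3
D: min(9, 14, 15, 3) = 3
E: min(4, 14) = 4
B: max(3, 3, 4, 4) = 4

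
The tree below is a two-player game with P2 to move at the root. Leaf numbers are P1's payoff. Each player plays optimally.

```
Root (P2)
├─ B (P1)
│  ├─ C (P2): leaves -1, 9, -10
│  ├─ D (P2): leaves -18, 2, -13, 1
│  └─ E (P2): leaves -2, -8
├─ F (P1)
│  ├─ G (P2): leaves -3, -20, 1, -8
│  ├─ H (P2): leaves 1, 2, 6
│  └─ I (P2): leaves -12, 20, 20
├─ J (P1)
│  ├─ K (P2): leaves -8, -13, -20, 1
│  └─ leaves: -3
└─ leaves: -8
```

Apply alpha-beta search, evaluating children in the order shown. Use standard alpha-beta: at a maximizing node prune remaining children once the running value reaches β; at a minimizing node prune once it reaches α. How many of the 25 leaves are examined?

C [α=-∞,β=+∞]: v=-10
D [α=-10,β=+∞]: v=-18 after child 1 ≤ α → α-cutoff, skip 3
E [α=-10,β=+∞]: v=-8
B [α=-∞,β=+∞]: v=-8
G [α=-∞,β=-8]: v=-20
H [α=-20,β=-8]: v=1
F [α=-∞,β=-8]: v=1 after child 2 ≥ β → β-cutoff, skip 1
K [α=-∞,β=-8]: v=-20
J [α=-∞,β=-8]: v=-3
Root [α=-∞,β=+∞]: v=-8
Leaves evaluated: 19 of 25.

19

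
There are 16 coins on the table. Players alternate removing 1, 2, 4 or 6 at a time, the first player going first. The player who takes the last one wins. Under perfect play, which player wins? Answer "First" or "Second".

W/L table (W = player to move can force a win):
i:   0  1  2  3  4  5  6  7  8  9 10 11 12 13 14 15 16
     L  W  W  L  W  W  W  W  L  W  W  L  W  W  W  W  L
Position 16 is L, so the second player wins.

Second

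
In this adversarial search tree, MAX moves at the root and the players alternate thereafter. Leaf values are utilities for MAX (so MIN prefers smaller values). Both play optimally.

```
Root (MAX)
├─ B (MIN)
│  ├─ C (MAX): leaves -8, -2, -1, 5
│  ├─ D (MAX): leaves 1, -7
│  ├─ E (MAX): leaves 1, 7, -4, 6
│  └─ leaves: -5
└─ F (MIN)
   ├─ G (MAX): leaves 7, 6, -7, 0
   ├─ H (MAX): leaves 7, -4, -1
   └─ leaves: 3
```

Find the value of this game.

C (MAX): max(-8, -2, -1, 5) = 5
D (MAX): max(1, -7) = 1
E (MAX): max(1, 7, -4, 6) = 7
B (MIN): min(5, 1, 7, -5) = -5
G (MAX): max(7, 6, -7, 0) = 7
H (MAX): max(7, -4, -1) = 7
F (MIN): min(7, 7, 3) = 3
Root (MAX): max(-5, 3) = 3

3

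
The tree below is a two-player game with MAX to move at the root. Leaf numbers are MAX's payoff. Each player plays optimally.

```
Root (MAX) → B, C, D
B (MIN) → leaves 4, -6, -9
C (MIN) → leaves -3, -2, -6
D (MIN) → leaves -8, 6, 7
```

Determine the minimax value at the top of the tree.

B (MIN): min(4, -6, -9) = -9
C (MIN): min(-3, -2, -6) = -6
D (MIN): min(-8, 6, 7) = -8
Root (MAX): max(-9, -6, -8) = -6

-6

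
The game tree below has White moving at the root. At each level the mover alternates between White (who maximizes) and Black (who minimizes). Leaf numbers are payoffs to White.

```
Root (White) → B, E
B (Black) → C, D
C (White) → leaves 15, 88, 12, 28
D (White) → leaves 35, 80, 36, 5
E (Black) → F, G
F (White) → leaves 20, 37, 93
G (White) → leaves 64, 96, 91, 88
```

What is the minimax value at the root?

C (White): max(15, 88, 12, 28) = 88
D (White): max(35, 80, 36, 5) = 80
B (Black): min(88, 80) = 80
F (White): max(20, 37, 93) = 93
G (White): max(64, 96, 91, 88) = 96
E (Black): min(93, 96) = 93
Root (White): max(80, 93) = 93

93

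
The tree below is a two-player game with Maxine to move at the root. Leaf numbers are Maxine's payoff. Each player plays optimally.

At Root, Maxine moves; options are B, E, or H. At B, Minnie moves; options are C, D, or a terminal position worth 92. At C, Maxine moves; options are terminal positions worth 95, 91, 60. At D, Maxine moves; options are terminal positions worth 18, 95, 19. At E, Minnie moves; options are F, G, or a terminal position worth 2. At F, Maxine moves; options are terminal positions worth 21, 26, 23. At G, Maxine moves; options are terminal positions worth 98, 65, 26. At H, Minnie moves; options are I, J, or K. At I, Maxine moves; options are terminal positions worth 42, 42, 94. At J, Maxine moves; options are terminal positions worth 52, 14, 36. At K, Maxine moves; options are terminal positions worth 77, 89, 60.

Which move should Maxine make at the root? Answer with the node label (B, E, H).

B

C (Maxine): max(95, 91, 60) = 95
D (Maxine): max(18, 95, 19) = 95
B (Minnie): min(95, 95, 92) = 92
F (Maxine): max(21, 26, 23) = 26
G (Maxine): max(98, 65, 26) = 98
E (Minnie): min(26, 98, 2) = 2
I (Maxine): max(42, 42, 94) = 94
J (Maxine): max(52, 14, 36) = 52
K (Maxine): max(77, 89, 60) = 89
H (Minnie): min(94, 52, 89) = 52
Root (Maxine): max(92, 2, 52) = 92
Maxine picks the child with the highest value: B (value 92).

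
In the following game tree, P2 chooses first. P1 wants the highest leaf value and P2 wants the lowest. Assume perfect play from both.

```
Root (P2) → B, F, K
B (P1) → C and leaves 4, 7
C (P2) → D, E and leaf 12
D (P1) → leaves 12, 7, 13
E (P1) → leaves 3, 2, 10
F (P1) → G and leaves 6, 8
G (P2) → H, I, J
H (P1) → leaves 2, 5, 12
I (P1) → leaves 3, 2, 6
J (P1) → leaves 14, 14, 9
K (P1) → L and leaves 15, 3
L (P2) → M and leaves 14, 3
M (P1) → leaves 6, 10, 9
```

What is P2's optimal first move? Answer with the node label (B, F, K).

D (P1): max(12, 7, 13) = 13
E (P1): max(3, 2, 10) = 10
C (P2): min(13, 10, 12) = 10
B (P1): max(10, 4, 7) = 10
H (P1): max(2, 5, 12) = 12
I (P1): max(3, 2, 6) = 6
J (P1): max(14, 14, 9) = 14
G (P2): min(12, 6, 14) = 6
F (P1): max(6, 6, 8) = 8
M (P1): max(6, 10, 9) = 10
L (P2): min(10, 14, 3) = 3
K (P1): max(3, 15, 3) = 15
Root (P2): min(10, 8, 15) = 8
P2 picks the child with the lowest value: F (value 8).

F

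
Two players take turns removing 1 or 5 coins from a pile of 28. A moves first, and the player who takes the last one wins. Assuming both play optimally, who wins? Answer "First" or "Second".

Second

W/L table (W = player to move can force a win):
i:   0  1  2  3  4  5  6  7  8  9 10 11 12 13 14 15 16 17 18 19 20 21 22 23 24 25 26 27 28
     L  W  L  W  L  W  L  W  L  W  L  W  L  W  L  W  L  W  L  W  L  W  L  W  L  W  L  W  L
Position 28 is L, so the second player wins.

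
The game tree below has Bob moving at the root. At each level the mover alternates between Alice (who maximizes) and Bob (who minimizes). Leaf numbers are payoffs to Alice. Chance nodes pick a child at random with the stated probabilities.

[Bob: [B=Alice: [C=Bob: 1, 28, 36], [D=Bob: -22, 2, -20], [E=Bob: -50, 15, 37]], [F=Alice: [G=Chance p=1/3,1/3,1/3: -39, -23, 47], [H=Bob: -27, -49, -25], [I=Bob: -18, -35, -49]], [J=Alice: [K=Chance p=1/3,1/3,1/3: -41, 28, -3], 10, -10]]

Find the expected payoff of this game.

C (Bob): min(1, 28, 36) = 1
D (Bob): min(-22, 2, -20) = -22
E (Bob): min(-50, 15, 37) = -50
B (Alice): max(1, -22, -50) = 1
G (Chance): 1/3·-39 + 1/3·-23 + 1/3·47 = -5
H (Bob): min(-27, -49, -25) = -49
I (Bob): min(-18, -35, -49) = -49
F (Alice): max(-5, -49, -49) = -5
K (Chance): 1/3·-41 + 1/3·28 + 1/3·-3 = -5.33
J (Alice): max(-5.33, 10, -10) = 10
Root (Bob): min(1, -5, 10) = -5

-5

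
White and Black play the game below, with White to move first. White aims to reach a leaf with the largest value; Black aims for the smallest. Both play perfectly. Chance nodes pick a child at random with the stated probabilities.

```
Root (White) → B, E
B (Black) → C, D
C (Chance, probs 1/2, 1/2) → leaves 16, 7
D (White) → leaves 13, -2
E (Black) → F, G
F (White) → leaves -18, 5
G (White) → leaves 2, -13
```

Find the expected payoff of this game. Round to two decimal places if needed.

11.5

C (Chance): 1/2·16 + 1/2·7 = 11.5
D (White): max(13, -2) = 13
B (Black): min(11.5, 13) = 11.5
F (White): max(-18, 5) = 5
G (White): max(2, -13) = 2
E (Black): min(5, 2) = 2
Root (White): max(11.5, 2) = 11.5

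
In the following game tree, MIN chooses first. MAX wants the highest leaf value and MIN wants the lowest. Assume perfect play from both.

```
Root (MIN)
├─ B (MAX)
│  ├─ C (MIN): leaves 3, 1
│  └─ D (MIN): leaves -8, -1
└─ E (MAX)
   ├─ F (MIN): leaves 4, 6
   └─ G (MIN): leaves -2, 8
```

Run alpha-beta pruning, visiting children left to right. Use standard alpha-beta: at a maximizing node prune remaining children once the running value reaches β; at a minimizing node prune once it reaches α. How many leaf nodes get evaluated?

C [α=-∞,β=+∞]: v=1
D [α=1,β=+∞]: v=-8 after child 1 ≤ α → α-cutoff, skip 1
B [α=-∞,β=+∞]: v=1
F [α=-∞,β=1]: v=4
E [α=-∞,β=1]: v=4 after child 1 ≥ β → β-cutoff, skip 1
Root [α=-∞,β=+∞]: v=1
Leaves evaluated: 5 of 8.

5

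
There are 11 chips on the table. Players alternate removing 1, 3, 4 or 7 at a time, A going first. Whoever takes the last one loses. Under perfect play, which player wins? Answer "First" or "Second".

W/L table (W = player to move can force a win):
i:   0  1  2  3  4  5  6  7  8  9 10 11
     W  L  W  L  W  W  W  W  W  L  W  L
Position 11 is L, so the second player wins.

Second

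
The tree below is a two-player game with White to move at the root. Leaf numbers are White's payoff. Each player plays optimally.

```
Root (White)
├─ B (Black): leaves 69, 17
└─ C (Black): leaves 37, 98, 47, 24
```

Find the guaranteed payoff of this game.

B (Black): min(69, 17) = 17
C (Black): min(37, 98, 47, 24) = 24
Root (White): max(17, 24) = 24

24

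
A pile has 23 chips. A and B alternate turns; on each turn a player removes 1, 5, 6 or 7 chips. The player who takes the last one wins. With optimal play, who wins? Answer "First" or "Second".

First

Positions where the player to move wins (W) vs loses (L):
i:   0  1  2  3  4  5  6  7  8  9 10 11 12 13 14 15 16 17 18 19 20 21 22 23
     L  W  L  W  L  W  W  W  W  W  W  W  L  W  L  W  L  W  W  W  W  W  W  W
Position 23 is W, so the first player wins.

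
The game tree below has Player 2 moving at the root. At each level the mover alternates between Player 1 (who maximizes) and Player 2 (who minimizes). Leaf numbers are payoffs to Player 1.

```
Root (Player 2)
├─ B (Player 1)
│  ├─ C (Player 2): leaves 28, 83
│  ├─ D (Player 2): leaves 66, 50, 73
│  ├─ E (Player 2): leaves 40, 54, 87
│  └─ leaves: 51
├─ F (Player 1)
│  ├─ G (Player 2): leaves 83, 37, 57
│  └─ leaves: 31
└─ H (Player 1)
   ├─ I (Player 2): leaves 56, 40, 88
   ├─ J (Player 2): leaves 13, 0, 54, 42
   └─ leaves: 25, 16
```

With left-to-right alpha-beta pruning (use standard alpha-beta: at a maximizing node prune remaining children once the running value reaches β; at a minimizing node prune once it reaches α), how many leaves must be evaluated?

14

C [α=-∞,β=+∞]: v=28
D [α=28,β=+∞]: v=50
E [α=50,β=+∞]: v=40 after child 1 ≤ α → α-cutoff, skip 2
B [α=-∞,β=+∞]: v=51
G [α=-∞,β=51]: v=37
F [α=-∞,β=51]: v=37
I [α=-∞,β=37]: v=40
H [α=-∞,β=37]: v=40 after child 1 ≥ β → β-cutoff, skip 3
Root [α=-∞,β=+∞]: v=37
Leaves evaluated: 14 of 22.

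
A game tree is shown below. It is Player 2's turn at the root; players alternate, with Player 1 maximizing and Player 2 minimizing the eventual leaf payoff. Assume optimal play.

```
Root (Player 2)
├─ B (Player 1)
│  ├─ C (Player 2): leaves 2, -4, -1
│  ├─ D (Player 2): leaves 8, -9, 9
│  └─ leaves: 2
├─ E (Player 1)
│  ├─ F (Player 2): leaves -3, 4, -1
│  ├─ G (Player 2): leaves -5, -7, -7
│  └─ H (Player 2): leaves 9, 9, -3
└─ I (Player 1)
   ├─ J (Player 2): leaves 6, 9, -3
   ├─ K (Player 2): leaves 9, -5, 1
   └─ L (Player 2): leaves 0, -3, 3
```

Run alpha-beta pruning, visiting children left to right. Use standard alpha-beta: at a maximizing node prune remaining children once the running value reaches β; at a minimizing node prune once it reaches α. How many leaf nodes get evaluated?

C [α=-∞,β=+∞]: v=-4
D [α=-4,β=+∞]: v=-9 after child 2 ≤ α → α-cutoff, skip 1
B [α=-∞,β=+∞]: v=2
F [α=-∞,β=2]: v=-3
G [α=-3,β=2]: v=-5 after child 1 ≤ α → α-cutoff, skip 2
H [α=-3,β=2]: v=-3
E [α=-∞,β=2]: v=-3
J [α=-∞,β=-3]: v=-3
I [α=-∞,β=-3]: v=-3 after child 1 ≥ β → β-cutoff, skip 2
Root [α=-∞,β=+∞]: v=-3
Leaves evaluated: 16 of 25.

16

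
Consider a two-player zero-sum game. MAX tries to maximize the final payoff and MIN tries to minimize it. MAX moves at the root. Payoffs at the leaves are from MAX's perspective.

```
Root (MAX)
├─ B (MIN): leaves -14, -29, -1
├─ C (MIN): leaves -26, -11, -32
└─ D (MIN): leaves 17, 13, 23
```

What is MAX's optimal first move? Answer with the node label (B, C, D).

D

B (MIN): min(-14, -29, -1) = -29
C (MIN): min(-26, -11, -32) = -32
D (MIN): min(17, 13, 23) = 13
Root (MAX): max(-29, -32, 13) = 13
MAX picks the child with the highest value: D (value 13).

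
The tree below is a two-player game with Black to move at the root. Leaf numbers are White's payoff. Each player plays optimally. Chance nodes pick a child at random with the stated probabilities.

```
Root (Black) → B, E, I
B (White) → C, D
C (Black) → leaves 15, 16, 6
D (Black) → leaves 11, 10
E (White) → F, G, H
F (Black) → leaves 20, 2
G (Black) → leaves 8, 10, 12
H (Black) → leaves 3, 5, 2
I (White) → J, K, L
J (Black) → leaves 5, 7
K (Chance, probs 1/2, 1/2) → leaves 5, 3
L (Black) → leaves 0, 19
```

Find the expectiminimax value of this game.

5

C (Black): min(15, 16, 6) = 6
D (Black): min(11, 10) = 10
B (White): max(6, 10) = 10
F (Black): min(20, 2) = 2
G (Black): min(8, 10, 12) = 8
H (Black): min(3, 5, 2) = 2
E (White): max(2, 8, 2) = 8
J (Black): min(5, 7) = 5
K (Chance): 1/2·5 + 1/2·3 = 4
L (Black): min(0, 19) = 0
I (White): max(5, 4, 0) = 5
Root (Black): min(10, 8, 5) = 5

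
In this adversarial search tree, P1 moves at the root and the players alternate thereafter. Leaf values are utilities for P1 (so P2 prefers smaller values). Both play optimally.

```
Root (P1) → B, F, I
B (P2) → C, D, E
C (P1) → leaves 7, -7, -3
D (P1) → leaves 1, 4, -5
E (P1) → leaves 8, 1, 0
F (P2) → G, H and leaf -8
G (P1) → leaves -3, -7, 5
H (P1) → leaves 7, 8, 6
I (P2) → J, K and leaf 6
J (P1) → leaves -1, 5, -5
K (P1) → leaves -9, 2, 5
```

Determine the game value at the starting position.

5

C (P1): max(7, -7, -3) = 7
D (P1): max(1, 4, -5) = 4
E (P1): max(8, 1, 0) = 8
B (P2): min(7, 4, 8) = 4
G (P1): max(-3, -7, 5) = 5
H (P1): max(7, 8, 6) = 8
F (P2): min(5, 8, -8) = -8
J (P1): max(-1, 5, -5) = 5
K (P1): max(-9, 2, 5) = 5
I (P2): min(5, 5, 6) = 5
Root (P1): max(4, -8, 5) = 5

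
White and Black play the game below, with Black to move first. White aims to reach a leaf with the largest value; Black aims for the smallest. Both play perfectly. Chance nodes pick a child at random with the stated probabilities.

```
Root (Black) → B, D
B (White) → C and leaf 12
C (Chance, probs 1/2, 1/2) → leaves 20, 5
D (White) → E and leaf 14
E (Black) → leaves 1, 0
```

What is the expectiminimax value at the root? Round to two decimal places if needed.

C (Chance): 1/2·20 + 1/2·5 = 12.5
B (White): max(12.5, 12) = 12.5
E (Black): min(1, 0) = 0
D (White): max(0, 14) = 14
Root (Black): min(12.5, 14) = 12.5

12.5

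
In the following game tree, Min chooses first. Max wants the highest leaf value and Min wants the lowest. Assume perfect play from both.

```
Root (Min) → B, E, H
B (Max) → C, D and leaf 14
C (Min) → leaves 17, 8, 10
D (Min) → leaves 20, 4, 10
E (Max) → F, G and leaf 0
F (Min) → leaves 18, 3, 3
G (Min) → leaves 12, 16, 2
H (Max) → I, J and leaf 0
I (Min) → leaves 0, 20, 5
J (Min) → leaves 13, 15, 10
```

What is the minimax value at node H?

10

I: min(0, 20, 5) = 0
J: min(13, 15, 10) = 10
H: max(0, 10, 0) = 10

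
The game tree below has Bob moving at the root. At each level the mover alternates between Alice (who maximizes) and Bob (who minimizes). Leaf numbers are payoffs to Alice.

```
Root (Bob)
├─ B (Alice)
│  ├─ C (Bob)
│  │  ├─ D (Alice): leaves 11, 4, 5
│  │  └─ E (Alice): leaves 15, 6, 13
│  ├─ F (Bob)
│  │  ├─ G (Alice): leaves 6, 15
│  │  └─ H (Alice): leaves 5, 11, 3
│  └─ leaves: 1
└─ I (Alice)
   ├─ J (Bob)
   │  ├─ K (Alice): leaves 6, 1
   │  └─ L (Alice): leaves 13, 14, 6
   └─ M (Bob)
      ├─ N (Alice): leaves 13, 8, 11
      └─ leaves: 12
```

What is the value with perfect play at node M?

12

N: max(13, 8, 11) = 13
M: min(13, 12) = 12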